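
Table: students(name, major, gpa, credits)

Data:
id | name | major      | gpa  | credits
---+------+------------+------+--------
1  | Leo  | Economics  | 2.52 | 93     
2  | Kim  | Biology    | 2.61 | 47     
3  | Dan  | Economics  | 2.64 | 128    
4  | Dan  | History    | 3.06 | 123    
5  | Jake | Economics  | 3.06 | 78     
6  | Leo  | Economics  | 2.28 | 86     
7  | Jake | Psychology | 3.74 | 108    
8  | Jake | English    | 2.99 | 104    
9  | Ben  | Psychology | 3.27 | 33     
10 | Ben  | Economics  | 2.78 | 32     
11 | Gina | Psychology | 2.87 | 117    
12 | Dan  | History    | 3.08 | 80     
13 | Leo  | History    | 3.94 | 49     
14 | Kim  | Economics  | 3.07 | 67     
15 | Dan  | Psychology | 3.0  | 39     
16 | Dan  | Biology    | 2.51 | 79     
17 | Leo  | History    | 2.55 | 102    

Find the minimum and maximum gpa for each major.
SELECT major, MIN(gpa), MAX(gpa)
FROM students
GROUP BY major

Result:
  Biology: min=2.51, max=2.61
  Economics: min=2.28, max=3.07
  English: min=2.99, max=2.99
  History: min=2.55, max=3.94
  Psychology: min=2.87, max=3.74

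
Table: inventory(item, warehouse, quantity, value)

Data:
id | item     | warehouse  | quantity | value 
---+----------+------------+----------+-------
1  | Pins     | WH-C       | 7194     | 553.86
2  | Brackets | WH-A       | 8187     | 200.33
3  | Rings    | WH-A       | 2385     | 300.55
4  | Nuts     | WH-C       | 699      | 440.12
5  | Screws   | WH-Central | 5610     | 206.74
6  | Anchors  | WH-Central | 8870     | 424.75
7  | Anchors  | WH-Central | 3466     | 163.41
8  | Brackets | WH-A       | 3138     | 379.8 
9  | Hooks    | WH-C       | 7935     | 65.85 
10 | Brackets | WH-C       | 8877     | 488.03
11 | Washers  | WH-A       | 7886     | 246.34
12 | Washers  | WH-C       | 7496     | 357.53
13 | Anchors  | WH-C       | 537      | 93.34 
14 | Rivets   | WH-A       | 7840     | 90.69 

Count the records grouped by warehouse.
SELECT warehouse, COUNT(*) as count
FROM inventory
GROUP BY warehouse

Result:
  WH-A: 5
  WH-C: 6
  WH-Central: 3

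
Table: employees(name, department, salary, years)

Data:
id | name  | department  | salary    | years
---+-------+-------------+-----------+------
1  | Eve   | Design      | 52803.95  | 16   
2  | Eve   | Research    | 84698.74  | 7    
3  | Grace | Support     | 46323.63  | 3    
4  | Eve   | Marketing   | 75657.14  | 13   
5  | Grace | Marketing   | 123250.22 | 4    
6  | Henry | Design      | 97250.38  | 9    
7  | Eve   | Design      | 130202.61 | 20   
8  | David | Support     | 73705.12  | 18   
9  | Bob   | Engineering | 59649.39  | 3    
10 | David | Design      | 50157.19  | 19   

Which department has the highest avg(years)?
SELECT department, AVG(years) as val
FROM employees
GROUP BY department
ORDER BY val DESC
LIMIT 1

Result: Design with avg(years) = 16.00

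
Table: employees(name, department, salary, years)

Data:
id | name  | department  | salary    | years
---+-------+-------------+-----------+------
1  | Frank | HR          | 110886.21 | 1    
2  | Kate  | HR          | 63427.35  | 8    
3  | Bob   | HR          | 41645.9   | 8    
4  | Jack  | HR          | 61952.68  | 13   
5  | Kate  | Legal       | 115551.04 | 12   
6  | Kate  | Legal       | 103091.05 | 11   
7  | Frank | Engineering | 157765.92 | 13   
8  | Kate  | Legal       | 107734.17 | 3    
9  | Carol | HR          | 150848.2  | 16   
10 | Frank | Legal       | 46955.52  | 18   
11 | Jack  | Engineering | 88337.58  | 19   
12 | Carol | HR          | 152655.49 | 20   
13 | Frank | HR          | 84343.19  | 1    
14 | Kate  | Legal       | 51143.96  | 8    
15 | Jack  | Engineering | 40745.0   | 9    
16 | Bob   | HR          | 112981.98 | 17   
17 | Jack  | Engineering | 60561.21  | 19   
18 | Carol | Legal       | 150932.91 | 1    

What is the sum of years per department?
SELECT department, SUM(years) as result
FROM employees
GROUP BY department

Result:
  Engineering: 60
  HR: 84
  Legal: 53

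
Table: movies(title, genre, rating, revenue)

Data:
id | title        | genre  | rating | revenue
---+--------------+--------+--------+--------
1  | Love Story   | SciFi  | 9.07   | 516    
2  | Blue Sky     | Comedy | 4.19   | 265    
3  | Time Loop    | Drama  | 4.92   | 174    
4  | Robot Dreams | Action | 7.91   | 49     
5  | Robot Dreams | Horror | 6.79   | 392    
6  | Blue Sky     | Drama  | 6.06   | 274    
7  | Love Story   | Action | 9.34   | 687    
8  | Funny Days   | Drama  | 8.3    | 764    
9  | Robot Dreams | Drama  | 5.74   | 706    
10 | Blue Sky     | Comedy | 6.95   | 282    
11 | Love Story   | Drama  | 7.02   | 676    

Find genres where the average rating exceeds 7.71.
SELECT genre, AVG(rating)
FROM movies
GROUP BY genre
HAVING AVG(rating) > 7.71

Result:
  Action: avg=8.63
  SciFi: avg=9.07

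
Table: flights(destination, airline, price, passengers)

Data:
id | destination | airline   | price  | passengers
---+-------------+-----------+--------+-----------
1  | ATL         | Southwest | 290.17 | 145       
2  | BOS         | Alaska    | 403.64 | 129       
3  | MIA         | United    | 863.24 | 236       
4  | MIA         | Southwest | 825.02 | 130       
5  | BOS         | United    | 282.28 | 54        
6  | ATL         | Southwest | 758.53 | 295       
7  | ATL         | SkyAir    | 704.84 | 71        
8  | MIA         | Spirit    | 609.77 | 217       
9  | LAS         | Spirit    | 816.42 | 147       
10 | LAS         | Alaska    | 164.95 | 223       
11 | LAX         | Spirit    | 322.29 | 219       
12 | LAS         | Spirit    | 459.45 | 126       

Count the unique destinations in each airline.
SELECT airline, COUNT(DISTINCT destination)
FROM flights
GROUP BY airline

Result:
  Alaska: 2 distinct
  SkyAir: 1 distinct
  Southwest: 2 distinct
  Spirit: 3 distinct
  United: 2 distinct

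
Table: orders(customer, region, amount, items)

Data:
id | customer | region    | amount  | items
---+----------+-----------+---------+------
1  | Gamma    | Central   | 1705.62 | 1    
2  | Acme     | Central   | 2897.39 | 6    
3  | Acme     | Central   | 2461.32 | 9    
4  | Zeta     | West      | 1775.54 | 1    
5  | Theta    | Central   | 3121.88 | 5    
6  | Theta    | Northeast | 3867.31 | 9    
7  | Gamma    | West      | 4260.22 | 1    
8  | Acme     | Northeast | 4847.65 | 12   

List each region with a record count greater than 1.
SELECT region, COUNT(*) as cnt
FROM orders
GROUP BY region
HAVING COUNT(*) > 1

Result:
  Central: 4
  Northeast: 2
  West: 2

Note: HAVING filters groups after aggregation, WHERE filters rows before.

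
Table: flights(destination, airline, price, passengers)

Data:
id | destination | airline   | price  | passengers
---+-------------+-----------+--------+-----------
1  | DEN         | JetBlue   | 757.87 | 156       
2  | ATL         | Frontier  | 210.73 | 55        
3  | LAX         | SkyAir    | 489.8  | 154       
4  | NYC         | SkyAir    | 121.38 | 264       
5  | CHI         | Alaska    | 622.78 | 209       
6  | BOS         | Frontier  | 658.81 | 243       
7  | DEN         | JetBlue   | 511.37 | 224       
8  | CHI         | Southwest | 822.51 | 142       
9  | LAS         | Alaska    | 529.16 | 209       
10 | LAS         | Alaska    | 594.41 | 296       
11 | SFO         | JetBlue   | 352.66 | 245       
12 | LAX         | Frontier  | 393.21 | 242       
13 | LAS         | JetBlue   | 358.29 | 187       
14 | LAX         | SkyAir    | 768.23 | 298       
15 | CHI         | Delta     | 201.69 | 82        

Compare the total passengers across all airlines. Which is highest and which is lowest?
SELECT airline, SUM(passengers)
FROM flights
GROUP BY airline
ORDER BY SUM(passengers)

All groups:
  Delta: 82
  Southwest: 142
  Frontier: 540
  Alaska: 714
  SkyAir: 716
  JetBlue: 812

Highest: JetBlue (812)
Lowest: Delta (82)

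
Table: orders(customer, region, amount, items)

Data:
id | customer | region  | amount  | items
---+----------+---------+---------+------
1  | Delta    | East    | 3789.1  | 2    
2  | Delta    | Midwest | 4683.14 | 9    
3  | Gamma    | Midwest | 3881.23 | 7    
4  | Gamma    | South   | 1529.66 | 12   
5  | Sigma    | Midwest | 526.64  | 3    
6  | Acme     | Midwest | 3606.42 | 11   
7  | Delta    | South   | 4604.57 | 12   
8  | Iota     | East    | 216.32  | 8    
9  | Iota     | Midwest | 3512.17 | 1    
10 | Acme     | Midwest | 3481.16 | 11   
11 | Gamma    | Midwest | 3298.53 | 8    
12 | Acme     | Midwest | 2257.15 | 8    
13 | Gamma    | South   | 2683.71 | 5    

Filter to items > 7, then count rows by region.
SELECT region, COUNT(*)
FROM orders
WHERE items > 7
GROUP BY region

Note: WHERE filters rows before grouping.

Result:
  East: 1
  Midwest: 5
  South: 2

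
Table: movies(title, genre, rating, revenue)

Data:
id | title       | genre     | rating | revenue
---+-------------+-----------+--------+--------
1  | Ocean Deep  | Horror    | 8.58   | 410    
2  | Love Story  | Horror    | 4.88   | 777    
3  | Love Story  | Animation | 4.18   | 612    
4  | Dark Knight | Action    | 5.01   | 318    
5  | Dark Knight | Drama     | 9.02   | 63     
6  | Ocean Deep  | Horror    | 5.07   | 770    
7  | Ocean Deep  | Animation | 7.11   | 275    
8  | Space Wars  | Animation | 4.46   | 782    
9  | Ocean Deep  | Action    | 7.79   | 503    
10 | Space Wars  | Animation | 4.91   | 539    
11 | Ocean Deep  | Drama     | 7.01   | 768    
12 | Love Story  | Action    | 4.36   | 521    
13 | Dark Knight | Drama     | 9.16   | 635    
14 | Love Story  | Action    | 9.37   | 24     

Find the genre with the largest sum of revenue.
SELECT genre, SUM(revenue) as val
FROM movies
GROUP BY genre
ORDER BY val DESC
LIMIT 1

Result: Animation with sum(revenue) = 2208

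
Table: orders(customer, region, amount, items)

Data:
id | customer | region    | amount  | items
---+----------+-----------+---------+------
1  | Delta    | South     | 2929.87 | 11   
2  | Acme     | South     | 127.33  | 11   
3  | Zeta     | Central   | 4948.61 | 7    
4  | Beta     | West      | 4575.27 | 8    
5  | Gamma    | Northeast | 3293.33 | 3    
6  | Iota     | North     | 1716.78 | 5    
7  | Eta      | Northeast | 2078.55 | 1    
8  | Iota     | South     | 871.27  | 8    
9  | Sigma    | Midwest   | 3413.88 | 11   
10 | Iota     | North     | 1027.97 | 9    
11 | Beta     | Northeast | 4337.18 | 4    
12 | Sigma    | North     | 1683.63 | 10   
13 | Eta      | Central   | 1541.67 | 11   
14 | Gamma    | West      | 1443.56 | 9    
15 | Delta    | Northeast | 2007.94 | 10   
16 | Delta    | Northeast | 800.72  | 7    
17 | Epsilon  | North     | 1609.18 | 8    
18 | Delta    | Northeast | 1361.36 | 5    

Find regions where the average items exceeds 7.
SELECT region, AVG(items)
FROM orders
GROUP BY region
HAVING AVG(items) > 7

Result:
  Central: avg=9.00
  Midwest: avg=11.00
  North: avg=8.00
  South: avg=10.00
  West: avg=8.50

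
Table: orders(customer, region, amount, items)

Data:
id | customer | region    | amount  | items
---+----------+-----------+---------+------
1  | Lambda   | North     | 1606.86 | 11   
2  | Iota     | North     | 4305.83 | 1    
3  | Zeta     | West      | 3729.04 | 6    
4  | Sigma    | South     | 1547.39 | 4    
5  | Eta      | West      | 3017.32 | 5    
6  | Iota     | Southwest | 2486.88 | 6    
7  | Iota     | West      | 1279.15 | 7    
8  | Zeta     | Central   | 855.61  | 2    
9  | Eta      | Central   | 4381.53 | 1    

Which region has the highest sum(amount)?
SELECT region, SUM(amount) as val
FROM orders
GROUP BY region
ORDER BY val DESC
LIMIT 1

Result: West with sum(amount) = 8025.51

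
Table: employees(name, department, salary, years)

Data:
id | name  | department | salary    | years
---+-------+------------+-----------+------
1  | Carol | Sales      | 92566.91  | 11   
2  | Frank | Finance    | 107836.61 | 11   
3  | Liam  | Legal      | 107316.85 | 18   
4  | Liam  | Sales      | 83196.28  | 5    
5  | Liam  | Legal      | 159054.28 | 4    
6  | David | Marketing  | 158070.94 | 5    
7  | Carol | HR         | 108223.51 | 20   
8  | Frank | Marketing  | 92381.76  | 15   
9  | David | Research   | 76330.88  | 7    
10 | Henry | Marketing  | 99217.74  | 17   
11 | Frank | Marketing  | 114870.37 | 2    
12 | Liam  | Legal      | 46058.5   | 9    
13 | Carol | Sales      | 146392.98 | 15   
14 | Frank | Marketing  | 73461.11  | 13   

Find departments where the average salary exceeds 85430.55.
SELECT department, AVG(salary)
FROM employees
GROUP BY department
HAVING AVG(salary) > 85430.55

Result:
  Finance: avg=107836.61
  HR: avg=108223.51
  Legal: avg=104143.21
  Marketing: avg=107600.38
  Sales: avg=107385.39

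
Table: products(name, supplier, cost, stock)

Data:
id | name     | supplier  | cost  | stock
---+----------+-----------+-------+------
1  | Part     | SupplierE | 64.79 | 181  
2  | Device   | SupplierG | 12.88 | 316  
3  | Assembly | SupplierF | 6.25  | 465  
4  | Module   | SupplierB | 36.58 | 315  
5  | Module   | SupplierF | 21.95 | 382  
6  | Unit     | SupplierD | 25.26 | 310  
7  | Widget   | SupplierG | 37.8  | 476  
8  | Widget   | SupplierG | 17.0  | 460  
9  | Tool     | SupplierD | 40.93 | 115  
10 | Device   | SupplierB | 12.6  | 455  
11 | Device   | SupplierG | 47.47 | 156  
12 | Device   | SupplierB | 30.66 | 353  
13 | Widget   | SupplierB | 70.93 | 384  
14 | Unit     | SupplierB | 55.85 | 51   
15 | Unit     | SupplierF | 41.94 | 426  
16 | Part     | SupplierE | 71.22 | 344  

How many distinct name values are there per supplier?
SELECT supplier, COUNT(DISTINCT name)
FROM products
GROUP BY supplier

Result:
  SupplierB: 4 distinct
  SupplierD: 2 distinct
  SupplierE: 1 distinct
  SupplierF: 3 distinct
  SupplierG: 2 distinct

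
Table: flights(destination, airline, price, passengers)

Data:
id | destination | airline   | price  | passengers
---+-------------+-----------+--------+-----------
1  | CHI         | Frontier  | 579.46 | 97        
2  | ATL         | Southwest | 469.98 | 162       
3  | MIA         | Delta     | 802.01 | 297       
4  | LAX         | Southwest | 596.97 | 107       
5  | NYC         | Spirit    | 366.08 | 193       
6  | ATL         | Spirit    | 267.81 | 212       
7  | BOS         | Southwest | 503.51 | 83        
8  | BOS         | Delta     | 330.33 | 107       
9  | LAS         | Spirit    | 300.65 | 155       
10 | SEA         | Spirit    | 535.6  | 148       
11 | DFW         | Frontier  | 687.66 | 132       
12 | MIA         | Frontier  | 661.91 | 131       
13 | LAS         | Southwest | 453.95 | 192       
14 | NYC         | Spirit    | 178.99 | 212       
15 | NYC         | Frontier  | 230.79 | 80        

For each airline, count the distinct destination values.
SELECT airline, COUNT(DISTINCT destination)
FROM flights
GROUP BY airline

Result:
  Delta: 2 distinct
  Frontier: 4 distinct
  Southwest: 4 distinct
  Spirit: 4 distinct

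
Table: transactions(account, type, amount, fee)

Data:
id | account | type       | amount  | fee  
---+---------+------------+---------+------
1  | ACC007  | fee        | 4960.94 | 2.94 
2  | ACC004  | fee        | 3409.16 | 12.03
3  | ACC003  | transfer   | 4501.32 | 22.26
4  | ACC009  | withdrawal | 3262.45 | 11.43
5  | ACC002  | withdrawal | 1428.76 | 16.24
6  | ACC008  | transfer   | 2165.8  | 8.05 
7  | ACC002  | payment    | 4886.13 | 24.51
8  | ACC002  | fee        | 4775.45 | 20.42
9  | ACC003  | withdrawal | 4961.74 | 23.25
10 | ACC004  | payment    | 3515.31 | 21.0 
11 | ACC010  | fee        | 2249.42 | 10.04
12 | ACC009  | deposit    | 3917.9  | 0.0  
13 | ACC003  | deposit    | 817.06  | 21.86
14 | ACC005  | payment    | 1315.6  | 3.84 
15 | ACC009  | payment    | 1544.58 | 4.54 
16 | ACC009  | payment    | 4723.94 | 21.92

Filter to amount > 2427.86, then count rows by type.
SELECT type, COUNT(*)
FROM transactions
WHERE amount > 2427.86
GROUP BY type

Note: WHERE filters rows before grouping.

Result:
  deposit: 1
  fee: 3
  payment: 3
  transfer: 1
  withdrawal: 2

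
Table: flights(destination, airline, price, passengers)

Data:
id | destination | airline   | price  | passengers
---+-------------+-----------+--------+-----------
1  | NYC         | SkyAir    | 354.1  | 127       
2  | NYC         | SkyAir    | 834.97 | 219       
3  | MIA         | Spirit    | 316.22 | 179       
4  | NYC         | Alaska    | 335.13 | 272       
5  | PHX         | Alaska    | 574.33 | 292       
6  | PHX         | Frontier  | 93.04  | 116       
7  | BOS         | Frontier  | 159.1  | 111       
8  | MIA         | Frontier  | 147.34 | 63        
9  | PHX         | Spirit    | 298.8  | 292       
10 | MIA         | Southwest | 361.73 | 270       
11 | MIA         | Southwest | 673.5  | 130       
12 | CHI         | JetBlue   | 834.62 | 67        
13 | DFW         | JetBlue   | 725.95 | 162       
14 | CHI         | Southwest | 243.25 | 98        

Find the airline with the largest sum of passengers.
SELECT airline, SUM(passengers) as val
FROM flights
GROUP BY airline
ORDER BY val DESC
LIMIT 1

Result: Alaska with sum(passengers) = 564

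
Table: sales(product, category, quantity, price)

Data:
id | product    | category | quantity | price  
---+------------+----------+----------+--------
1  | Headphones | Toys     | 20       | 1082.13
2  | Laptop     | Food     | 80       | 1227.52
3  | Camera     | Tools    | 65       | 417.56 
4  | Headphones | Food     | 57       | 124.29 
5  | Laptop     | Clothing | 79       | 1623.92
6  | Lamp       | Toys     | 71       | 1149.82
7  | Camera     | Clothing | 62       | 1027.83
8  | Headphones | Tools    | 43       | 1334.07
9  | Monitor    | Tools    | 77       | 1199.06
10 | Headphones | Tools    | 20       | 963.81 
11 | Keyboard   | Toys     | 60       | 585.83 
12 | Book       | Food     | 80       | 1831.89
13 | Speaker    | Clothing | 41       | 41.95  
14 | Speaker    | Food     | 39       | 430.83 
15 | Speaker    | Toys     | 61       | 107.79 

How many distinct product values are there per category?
SELECT category, COUNT(DISTINCT product)
FROM sales
GROUP BY category

Result:
  Clothing: 3 distinct
  Food: 4 distinct
  Tools: 3 distinct
  Toys: 4 distinct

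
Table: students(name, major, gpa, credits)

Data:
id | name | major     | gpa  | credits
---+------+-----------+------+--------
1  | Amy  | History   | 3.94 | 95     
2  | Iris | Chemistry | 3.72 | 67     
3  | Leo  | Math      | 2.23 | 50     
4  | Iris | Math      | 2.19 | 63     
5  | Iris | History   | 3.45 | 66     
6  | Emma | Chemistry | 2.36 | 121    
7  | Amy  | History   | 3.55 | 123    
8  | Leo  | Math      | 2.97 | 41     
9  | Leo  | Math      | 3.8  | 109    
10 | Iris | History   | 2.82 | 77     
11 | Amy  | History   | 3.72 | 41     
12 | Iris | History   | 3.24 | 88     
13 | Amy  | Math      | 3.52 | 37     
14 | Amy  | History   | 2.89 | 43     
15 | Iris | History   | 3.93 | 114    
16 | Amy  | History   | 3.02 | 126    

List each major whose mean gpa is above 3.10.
SELECT major, AVG(gpa)
FROM students
GROUP BY major
HAVING AVG(gpa) > 3.10

Result:
  History: avg=3.40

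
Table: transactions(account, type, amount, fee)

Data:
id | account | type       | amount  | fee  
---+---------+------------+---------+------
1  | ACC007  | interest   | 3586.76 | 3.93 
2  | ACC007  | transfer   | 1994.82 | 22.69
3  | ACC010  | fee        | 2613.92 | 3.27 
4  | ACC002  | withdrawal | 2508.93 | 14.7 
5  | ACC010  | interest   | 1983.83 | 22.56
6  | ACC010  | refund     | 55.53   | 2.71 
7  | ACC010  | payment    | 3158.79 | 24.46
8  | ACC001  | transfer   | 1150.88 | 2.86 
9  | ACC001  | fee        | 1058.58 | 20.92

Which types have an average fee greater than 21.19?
SELECT type, AVG(fee)
FROM transactions
GROUP BY type
HAVING AVG(fee) > 21.19

Result:
  payment: avg=24.46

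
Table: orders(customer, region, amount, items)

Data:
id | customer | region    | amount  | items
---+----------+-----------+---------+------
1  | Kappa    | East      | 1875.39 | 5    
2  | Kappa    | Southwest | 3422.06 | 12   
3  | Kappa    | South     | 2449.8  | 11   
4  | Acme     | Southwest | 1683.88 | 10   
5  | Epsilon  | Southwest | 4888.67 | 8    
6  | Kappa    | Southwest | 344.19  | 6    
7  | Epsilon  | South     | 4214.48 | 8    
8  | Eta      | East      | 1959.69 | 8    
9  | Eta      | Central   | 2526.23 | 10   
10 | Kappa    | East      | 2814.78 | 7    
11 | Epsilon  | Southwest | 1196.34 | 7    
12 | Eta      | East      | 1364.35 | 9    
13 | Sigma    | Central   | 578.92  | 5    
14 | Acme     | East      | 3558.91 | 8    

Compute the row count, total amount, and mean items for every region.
SELECT region,
       COUNT(*) as cnt,
       SUM(amount) as total_amount,
       AVG(items) as avg_items
FROM orders
GROUP BY region

Result:
  Central: 2 records, 3105.15 total amount, 7.50 avg items
  East: 5 records, 11573.12 total amount, 7.40 avg items
  South: 2 records, 6664.28 total amount, 9.50 avg items
  Southwest: 5 records, 11535.14 total amount, 8.60 avg items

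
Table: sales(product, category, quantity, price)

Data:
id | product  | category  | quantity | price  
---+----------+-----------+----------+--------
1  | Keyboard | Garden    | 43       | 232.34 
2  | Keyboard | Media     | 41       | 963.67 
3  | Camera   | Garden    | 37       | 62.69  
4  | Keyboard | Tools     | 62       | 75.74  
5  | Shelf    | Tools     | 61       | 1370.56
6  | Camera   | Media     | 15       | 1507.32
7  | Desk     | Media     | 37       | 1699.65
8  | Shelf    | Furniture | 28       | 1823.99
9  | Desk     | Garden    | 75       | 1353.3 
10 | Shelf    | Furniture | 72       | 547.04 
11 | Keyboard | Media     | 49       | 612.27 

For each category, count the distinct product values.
SELECT category, COUNT(DISTINCT product)
FROM sales
GROUP BY category

Result:
  Furniture: 1 distinct
  Garden: 3 distinct
  Media: 3 distinct
  Tools: 2 distinct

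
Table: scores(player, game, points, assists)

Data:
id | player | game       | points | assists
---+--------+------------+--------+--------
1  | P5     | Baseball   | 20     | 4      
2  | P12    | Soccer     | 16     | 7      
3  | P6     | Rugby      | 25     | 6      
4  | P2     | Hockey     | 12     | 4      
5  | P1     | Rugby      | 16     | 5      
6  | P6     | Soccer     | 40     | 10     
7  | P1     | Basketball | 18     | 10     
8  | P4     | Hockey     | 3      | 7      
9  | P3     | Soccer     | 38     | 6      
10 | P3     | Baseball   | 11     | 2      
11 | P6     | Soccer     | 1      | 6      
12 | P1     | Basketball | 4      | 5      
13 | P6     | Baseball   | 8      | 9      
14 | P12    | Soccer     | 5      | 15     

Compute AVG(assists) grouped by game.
SELECT game, AVG(assists) as result
FROM scores
GROUP BY game

Result:
  Baseball: 5.00
  Basketball: 7.50
  Hockey: 5.50
  Rugby: 5.50
  Soccer: 8.80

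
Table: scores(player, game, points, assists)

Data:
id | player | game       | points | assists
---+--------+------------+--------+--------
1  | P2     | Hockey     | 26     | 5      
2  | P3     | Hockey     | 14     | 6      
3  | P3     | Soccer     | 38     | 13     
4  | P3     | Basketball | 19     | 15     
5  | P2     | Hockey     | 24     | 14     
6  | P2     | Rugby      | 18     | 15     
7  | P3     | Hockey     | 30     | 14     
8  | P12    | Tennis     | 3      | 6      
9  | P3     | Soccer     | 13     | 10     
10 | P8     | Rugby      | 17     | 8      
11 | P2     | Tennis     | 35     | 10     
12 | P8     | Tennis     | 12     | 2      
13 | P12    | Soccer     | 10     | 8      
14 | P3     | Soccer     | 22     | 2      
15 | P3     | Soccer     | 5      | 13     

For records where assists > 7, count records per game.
SELECT game, COUNT(*)
FROM scores
WHERE assists > 7
GROUP BY game

Note: WHERE filters rows before grouping.

Result:
  Basketball: 1
  Hockey: 2
  Rugby: 2
  Soccer: 4
  Tennis: 1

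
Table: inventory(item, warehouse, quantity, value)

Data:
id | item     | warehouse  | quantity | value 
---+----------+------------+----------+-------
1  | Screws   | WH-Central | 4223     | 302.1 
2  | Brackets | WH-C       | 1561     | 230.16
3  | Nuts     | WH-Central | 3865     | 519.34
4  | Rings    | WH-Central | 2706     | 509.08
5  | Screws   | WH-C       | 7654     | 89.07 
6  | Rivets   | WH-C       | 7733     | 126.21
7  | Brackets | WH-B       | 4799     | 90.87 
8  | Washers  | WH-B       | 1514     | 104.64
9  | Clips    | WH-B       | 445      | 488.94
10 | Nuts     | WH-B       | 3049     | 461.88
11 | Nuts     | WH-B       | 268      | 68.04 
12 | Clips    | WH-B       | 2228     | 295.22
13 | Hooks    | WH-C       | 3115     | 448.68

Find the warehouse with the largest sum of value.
SELECT warehouse, SUM(value) as val
FROM inventory
GROUP BY warehouse
ORDER BY val DESC
LIMIT 1

Result: WH-B with sum(value) = 1509.59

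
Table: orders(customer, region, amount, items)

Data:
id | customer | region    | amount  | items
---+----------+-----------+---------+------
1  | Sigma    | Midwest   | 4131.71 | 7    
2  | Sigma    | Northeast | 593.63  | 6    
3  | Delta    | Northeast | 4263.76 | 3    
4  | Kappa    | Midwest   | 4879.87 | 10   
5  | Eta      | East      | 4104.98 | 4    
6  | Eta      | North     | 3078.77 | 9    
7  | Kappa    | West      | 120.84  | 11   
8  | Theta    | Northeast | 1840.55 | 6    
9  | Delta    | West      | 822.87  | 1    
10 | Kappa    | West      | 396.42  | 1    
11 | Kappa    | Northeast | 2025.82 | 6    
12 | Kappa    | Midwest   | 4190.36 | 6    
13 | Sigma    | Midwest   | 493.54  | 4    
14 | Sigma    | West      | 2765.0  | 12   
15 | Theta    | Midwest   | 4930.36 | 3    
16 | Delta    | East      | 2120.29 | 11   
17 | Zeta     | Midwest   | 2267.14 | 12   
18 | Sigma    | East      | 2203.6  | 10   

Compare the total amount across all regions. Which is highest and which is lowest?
SELECT region, SUM(amount)
FROM orders
GROUP BY region
ORDER BY SUM(amount)

All groups:
  North: 3078.77
  West: 4105.13
  East: 8428.87
  Northeast: 8723.76
  Midwest: 20892.98

Highest: Midwest (20892.98)
Lowest: North (3078.77)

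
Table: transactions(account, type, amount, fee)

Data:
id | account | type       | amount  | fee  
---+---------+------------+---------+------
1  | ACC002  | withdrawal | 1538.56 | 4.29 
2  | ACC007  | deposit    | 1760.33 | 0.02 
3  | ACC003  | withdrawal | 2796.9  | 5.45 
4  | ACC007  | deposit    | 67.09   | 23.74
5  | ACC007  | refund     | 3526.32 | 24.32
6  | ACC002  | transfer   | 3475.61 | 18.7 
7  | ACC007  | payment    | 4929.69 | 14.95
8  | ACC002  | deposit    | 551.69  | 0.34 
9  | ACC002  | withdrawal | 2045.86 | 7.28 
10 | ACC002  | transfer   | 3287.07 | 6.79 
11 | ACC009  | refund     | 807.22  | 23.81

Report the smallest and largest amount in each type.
SELECT type, MIN(amount), MAX(amount)
FROM transactions
GROUP BY type

Result:
  deposit: min=67.09, max=1760.33
  payment: min=4929.69, max=4929.69
  refund: min=807.22, max=3526.32
  transfer: min=3287.07, max=3475.61
  withdrawal: min=1538.56, max=2796.90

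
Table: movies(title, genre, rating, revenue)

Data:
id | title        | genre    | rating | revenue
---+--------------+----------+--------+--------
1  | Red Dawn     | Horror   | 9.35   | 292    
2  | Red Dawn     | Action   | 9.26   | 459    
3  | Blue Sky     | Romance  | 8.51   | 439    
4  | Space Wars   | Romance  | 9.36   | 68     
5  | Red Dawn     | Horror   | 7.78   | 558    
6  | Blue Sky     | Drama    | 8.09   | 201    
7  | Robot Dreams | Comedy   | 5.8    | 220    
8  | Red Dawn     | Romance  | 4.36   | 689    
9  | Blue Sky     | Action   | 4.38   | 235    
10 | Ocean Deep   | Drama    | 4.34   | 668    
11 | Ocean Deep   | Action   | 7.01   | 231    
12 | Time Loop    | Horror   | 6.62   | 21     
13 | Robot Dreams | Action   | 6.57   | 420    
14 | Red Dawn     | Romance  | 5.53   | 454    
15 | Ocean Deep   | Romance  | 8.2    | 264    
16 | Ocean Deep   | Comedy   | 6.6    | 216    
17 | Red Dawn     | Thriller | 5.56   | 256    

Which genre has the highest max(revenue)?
SELECT genre, MAX(revenue) as val
FROM movies
GROUP BY genre
ORDER BY val DESC
LIMIT 1

Result: Romance with max(revenue) = 689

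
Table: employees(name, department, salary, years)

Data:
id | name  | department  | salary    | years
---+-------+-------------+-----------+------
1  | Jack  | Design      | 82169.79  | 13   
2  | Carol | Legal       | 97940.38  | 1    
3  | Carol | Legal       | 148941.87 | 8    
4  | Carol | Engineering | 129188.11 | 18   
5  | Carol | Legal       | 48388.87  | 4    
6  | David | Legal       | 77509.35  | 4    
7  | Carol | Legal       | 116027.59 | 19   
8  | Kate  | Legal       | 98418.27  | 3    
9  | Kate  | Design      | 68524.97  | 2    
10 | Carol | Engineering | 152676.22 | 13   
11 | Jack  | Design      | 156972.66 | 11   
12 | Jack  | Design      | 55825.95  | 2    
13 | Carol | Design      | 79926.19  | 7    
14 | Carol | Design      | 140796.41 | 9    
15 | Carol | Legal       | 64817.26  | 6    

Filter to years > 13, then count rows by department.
SELECT department, COUNT(*)
FROM employees
WHERE years > 13
GROUP BY department

Note: WHERE filters rows before grouping.

Result:
  Engineering: 1
  Legal: 1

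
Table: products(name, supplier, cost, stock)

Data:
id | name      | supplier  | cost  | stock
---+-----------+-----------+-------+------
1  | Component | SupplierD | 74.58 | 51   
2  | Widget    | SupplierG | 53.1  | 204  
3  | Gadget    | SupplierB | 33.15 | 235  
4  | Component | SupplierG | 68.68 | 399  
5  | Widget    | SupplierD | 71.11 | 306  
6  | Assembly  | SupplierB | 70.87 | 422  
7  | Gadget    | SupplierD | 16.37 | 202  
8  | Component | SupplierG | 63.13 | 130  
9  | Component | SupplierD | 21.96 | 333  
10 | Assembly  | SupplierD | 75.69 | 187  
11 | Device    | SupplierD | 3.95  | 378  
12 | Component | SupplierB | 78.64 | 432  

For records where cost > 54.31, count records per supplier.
SELECT supplier, COUNT(*)
FROM products
WHERE cost > 54.31
GROUP BY supplier

Note: WHERE filters rows before grouping.

Result:
  SupplierB: 2
  SupplierD: 3
  SupplierG: 2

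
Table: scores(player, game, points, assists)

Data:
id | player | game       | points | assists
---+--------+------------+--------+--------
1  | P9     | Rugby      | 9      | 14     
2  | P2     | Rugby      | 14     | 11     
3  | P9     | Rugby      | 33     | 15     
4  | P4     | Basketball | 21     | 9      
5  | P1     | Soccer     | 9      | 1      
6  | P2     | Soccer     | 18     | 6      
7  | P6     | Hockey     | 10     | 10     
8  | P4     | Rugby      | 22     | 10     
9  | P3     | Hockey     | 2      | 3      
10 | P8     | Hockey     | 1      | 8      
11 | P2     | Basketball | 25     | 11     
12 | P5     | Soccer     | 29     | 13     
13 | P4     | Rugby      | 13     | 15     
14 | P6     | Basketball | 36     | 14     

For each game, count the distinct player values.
SELECT game, COUNT(DISTINCT player)
FROM scores
GROUP BY game

Result:
  Basketball: 3 distinct
  Hockey: 3 distinct
  Rugby: 3 distinct
  Soccer: 3 distinct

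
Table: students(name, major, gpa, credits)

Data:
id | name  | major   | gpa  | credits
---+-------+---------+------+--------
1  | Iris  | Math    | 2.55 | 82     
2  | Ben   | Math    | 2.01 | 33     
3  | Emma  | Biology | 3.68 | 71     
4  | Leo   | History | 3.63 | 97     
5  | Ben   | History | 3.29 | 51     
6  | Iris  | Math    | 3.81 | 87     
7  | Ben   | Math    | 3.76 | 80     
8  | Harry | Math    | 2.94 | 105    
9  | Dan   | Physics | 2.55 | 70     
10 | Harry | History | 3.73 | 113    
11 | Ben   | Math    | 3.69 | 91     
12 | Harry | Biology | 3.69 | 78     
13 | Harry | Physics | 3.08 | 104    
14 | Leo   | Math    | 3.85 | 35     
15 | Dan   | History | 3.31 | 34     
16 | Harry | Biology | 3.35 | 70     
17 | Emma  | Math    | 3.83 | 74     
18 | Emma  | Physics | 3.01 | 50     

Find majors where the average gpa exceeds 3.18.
SELECT major, AVG(gpa)
FROM students
GROUP BY major
HAVING AVG(gpa) > 3.18

Result:
  Biology: avg=3.57
  History: avg=3.49
  Math: avg=3.31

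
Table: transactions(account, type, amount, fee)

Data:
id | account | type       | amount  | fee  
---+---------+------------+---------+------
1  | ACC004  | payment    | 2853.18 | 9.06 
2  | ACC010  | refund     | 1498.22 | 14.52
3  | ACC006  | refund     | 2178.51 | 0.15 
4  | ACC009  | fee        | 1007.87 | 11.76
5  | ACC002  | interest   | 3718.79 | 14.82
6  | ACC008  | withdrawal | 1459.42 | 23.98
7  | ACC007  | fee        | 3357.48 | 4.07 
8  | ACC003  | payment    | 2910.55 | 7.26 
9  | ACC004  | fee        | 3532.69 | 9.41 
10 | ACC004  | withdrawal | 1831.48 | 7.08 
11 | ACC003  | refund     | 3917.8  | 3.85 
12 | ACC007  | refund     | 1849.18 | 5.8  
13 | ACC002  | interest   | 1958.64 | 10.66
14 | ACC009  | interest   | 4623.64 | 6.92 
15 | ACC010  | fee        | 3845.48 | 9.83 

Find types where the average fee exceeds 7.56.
SELECT type, AVG(fee)
FROM transactions
GROUP BY type
HAVING AVG(fee) > 7.56

Result:
  fee: avg=8.77
  interest: avg=10.80
  payment: avg=8.16
  withdrawal: avg=15.53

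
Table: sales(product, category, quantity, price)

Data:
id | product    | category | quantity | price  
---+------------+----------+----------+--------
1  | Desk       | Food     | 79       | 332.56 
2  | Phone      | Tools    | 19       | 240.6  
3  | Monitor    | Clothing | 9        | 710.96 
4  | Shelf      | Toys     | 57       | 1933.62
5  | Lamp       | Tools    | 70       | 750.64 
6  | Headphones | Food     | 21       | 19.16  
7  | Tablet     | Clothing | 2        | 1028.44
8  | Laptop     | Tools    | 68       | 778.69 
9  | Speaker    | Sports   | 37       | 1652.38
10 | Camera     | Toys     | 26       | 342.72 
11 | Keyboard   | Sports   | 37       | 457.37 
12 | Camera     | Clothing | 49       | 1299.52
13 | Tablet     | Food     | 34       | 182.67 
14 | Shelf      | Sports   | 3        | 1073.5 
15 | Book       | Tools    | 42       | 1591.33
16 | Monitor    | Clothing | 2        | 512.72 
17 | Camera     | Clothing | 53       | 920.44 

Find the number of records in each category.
SELECT category, COUNT(*) as count
FROM sales
GROUP BY category

Result:
  Clothing: 5
  Food: 3
  Sports: 3
  Tools: 4
  Toys: 2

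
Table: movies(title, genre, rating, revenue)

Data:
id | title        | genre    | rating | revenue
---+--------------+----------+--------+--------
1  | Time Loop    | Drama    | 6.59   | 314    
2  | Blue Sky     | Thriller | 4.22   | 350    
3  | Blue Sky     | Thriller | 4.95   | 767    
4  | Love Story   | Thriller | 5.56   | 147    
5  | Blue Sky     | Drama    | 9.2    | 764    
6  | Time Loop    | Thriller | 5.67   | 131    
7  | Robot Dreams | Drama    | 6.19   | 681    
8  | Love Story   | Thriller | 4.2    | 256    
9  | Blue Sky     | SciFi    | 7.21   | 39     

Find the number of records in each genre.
SELECT genre, COUNT(*) as count
FROM movies
GROUP BY genre

Result:
  Drama: 3
  SciFi: 1
  Thriller: 5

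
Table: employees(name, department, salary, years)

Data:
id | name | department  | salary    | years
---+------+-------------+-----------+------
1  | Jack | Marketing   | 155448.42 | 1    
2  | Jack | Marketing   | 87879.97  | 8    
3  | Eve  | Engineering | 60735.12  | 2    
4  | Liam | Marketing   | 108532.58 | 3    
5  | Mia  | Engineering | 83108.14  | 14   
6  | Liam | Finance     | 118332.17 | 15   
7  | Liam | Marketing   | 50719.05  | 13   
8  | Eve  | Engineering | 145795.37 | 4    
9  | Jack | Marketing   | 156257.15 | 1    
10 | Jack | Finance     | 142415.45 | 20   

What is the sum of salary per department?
SELECT department, SUM(salary) as result
FROM employees
GROUP BY department

Result:
  Engineering: 289638.63
  Finance: 260747.62
  Marketing: 558837.17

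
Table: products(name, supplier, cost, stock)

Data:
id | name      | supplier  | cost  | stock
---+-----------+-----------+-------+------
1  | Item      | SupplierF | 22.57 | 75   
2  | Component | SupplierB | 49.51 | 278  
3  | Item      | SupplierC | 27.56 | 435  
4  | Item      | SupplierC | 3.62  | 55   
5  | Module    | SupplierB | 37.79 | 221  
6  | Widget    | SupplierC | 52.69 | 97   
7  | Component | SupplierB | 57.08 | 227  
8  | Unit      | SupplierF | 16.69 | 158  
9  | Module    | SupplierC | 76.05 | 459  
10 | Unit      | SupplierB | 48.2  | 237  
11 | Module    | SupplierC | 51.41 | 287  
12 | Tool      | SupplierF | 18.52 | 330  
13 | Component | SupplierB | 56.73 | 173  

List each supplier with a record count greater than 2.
SELECT supplier, COUNT(*) as cnt
FROM products
GROUP BY supplier
HAVING COUNT(*) > 2

Result:
  SupplierB: 5
  SupplierC: 5
  SupplierF: 3

Note: HAVING filters groups after aggregation, WHERE filters rows before.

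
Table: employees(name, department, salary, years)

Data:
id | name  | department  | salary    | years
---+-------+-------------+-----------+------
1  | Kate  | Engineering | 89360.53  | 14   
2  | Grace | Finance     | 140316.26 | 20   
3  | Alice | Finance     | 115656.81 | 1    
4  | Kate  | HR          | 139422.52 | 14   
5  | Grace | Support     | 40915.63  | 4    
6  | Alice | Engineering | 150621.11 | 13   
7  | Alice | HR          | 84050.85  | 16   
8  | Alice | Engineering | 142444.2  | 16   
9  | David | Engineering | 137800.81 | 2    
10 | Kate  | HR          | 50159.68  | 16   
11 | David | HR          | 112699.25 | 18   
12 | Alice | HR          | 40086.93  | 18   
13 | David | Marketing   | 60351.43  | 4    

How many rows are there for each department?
SELECT department, COUNT(*) as count
FROM employees
GROUP BY department

Result:
  Engineering: 4
  Finance: 2
  HR: 5
  Marketing: 1
  Support: 1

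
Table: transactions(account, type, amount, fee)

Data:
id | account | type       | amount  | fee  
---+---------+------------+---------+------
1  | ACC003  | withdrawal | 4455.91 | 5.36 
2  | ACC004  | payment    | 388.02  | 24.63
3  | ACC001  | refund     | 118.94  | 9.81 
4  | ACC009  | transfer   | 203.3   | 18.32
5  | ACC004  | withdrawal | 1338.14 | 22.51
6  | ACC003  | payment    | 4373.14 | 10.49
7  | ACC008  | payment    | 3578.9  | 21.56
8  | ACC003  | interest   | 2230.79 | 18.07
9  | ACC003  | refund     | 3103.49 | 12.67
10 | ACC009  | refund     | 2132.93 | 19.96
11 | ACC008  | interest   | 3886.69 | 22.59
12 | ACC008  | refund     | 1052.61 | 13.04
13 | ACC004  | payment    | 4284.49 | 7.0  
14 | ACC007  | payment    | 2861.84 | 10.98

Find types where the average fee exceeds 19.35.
SELECT type, AVG(fee)
FROM transactions
GROUP BY type
HAVING AVG(fee) > 19.35

Result:
  interest: avg=20.33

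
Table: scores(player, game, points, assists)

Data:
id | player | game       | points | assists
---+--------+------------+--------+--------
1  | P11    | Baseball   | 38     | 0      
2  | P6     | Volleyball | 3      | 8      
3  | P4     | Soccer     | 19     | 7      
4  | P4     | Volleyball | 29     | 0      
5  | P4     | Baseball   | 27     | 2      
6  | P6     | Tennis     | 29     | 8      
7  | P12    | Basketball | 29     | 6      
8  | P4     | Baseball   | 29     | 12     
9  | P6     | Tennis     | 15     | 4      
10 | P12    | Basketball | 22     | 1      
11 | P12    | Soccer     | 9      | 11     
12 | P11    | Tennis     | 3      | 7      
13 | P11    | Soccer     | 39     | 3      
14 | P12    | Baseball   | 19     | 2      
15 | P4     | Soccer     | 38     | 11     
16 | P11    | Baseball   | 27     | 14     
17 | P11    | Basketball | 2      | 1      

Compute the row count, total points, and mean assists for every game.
SELECT game,
       COUNT(*) as cnt,
       SUM(points) as total_points,
       AVG(assists) as avg_assists
FROM scores
GROUP BY game

Result:
  Baseball: 5 records, 140 total points, 6.00 avg assists
  Basketball: 3 records, 53 total points, 2.67 avg assists
  Soccer: 4 records, 105 total points, 8.00 avg assists
  Tennis: 3 records, 47 total points, 6.33 avg assists
  Volleyball: 2 records, 32 total points, 4.00 avg assists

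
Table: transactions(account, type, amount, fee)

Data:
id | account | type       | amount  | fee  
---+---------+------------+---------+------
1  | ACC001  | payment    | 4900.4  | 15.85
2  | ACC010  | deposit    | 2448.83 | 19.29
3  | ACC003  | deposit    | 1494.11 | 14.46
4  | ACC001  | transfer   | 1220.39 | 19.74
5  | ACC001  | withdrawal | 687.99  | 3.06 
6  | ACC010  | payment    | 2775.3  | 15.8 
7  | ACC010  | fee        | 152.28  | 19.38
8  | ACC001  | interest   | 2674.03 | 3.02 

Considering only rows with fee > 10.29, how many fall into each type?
SELECT type, COUNT(*)
FROM transactions
WHERE fee > 10.29
GROUP BY type

Note: WHERE filters rows before grouping.

Result:
  deposit: 2
  fee: 1
  payment: 2
  transfer: 1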